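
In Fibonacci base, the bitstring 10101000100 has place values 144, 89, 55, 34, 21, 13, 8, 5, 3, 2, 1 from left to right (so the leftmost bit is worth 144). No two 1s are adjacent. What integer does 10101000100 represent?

Summing the place values of the 1 bits: 144 + 55 + 21 + 3 = 223.

223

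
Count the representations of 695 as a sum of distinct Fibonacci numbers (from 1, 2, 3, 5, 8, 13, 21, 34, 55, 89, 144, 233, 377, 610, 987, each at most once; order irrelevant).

12

Each representation comes from the Zeckendorf form by replacing some F_k with F_{k−1} + F_{k−2} where possible.
695 = 610+55+21+8+1 = 610+55+21+5+3+1 = 377+233+55+21+8+1 = 610+55+13+8+5+3+1 = … (8 more), for 12 in all.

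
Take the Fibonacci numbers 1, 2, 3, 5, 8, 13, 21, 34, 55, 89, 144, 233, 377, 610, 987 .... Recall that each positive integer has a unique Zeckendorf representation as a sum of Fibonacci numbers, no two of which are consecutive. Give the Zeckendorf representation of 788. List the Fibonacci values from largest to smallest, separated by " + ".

610 + 144 + 34

Greedily peel off the largest Fibonacci term at each step:
788 − 610 = 178
178 − 144 = 34
34 − 34 = 0
So 788 = 610 + 144 + 34, with no two terms consecutive in the sequence.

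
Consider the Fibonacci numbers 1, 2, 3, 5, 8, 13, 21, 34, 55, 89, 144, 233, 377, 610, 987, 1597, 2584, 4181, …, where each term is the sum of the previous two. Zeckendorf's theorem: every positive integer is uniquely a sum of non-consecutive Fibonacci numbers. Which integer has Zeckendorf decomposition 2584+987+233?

3804

2584+987+233 = 3804.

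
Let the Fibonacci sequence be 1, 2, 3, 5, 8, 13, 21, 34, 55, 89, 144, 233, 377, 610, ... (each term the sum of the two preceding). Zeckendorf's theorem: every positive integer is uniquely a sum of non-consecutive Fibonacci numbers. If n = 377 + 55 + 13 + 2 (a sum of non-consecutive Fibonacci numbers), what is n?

447

377 + 55 + 13 + 2 = 447.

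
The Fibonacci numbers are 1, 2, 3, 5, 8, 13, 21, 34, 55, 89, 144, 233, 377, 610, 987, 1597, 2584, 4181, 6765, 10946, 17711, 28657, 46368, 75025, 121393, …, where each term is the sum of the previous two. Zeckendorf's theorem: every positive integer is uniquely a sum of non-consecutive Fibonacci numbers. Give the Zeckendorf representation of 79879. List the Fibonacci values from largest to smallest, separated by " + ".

75025 + 4181 + 610 + 55 + 8

Repeatedly subtract the largest Fibonacci number that fits:
largest Fibonacci ≤ 79879 is 75025; 79879 − 75025 = 4854
largest Fibonacci ≤ 4854 is 4181; 4854 − 4181 = 673
largest Fibonacci ≤ 673 is 610; 673 − 610 = 63
largest Fibonacci ≤ 63 is 55; 63 − 55 = 8
largest Fibonacci ≤ 8 is 8; 8 − 8 = 0
So 79879 = 75025 + 4181 + 610 + 55 + 8, with no two terms consecutive in the sequence.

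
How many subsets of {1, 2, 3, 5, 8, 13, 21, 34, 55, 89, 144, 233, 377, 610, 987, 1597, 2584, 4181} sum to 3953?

26

3953 = 2584+987+377+5 = 2584+987+377+3+2 = 2584+987+233+144+5 = 2584+987+233+144+3+2 = … (22 more), for 26 in all.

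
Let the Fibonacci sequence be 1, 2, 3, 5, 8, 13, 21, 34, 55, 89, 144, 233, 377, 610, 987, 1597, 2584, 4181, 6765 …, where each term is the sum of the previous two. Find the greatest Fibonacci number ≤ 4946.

4181

4181 ≤ 4946 < 6765, so the largest Fibonacci number not exceeding 4946 is 4181.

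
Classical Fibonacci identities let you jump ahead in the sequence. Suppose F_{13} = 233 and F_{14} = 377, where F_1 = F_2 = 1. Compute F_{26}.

121393

By the doubling identity F_{2k} = F_k(2F_{k+1} − F_k): F_{26} = 233·(2·377 − 233) = 233·521 = 121393.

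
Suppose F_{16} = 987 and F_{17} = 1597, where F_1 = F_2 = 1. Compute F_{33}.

3524578

By F_{2k+1} = F_k² + F_{k+1}²: F_{33} = 987² + 1597² = 974169 + 2550409 = 3524578.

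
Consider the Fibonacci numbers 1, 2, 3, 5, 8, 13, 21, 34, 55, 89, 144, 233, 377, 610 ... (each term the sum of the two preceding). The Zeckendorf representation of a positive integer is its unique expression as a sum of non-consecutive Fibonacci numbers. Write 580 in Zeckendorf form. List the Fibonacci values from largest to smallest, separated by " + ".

Greedy algorithm:
580 − 377 = 203
203 − 144 = 59
59 − 55 = 4
4 − 3 = 1
1 − 1 = 0
So 580 = 377 + 144 + 55 + 3 + 1, with no two terms consecutive in the sequence.

377 + 144 + 55 + 3 + 1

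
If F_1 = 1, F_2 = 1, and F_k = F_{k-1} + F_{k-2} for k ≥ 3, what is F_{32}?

2178309

Iterating the recurrence up to F_{27} = 196418 and F_{26} = 121393:
F_{28} = F_{27} + F_{26} = 196418 + 121393 = 317811
F_{29} = F_{28} + F_{27} = 317811 + 196418 = 514229
F_{30} = F_{29} + F_{28} = 514229 + 317811 = 832040
F_{31} = F_{30} + F_{29} = 832040 + 514229 = 1346269
F_{32} = F_{31} + F_{30} = 1346269 + 832040 = 2178309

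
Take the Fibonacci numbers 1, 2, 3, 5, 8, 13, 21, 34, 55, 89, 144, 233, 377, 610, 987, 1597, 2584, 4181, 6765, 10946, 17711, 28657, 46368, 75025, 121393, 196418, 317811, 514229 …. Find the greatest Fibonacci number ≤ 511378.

317811 ≤ 511378 < 514229, so the largest Fibonacci number not exceeding 511378 is 317811.

317811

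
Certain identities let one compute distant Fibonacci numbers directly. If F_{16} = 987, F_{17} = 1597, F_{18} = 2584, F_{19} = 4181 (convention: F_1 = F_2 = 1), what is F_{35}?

By the addition formula F_{m+n} = F_m F_{n+1} + F_{m−1} F_n with m=17, n=18: F_{35} = 1597·4181 + 987·2584 = 6677057 + 2550408 = 9227465.

9227465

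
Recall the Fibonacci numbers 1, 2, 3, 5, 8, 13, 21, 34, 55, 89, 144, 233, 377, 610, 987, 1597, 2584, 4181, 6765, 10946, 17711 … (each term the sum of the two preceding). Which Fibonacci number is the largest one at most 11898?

10946 ≤ 11898 < 17711, so the largest Fibonacci number not exceeding 11898 is 10946.

10946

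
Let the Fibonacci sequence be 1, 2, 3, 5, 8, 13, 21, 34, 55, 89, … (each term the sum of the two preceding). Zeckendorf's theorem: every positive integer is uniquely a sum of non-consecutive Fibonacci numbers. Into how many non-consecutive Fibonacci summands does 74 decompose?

take 55 (≤ 74); 74 − 55 = 19
take 13 (≤ 19); 19 − 13 = 6
take 5 (≤ 6); 6 − 5 = 1
take 1 (≤ 1); 1 − 1 = 0
74 = 55 + 13 + 5 + 1, which has 4 terms.

4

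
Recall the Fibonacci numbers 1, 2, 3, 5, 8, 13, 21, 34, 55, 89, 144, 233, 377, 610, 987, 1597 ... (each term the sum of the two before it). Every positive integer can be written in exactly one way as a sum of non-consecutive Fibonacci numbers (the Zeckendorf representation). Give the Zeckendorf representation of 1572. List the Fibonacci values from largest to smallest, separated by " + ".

1572: greatest Fibonacci not exceeding it is 987, leaving 585
585: greatest Fibonacci not exceeding it is 377, leaving 208
208: greatest Fibonacci not exceeding it is 144, leaving 64
64: greatest Fibonacci not exceeding it is 55, leaving 9
9: greatest Fibonacci not exceeding it is 8, leaving 1
1: greatest Fibonacci not exceeding it is 1, leaving 0
So 1572 = 987 + 377 + 144 + 55 + 8 + 1, with no two terms consecutive in the sequence.

987 + 377 + 144 + 55 + 8 + 1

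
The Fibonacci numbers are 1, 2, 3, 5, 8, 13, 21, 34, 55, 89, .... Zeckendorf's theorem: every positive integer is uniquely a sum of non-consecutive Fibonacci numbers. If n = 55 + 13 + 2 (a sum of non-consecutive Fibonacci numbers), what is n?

55 + 13 + 2 = 70.

70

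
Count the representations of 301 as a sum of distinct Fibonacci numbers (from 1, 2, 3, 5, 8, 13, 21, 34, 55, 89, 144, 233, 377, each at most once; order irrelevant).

Starting from the Zeckendorf form and repeatedly splitting a term F_k into F_{k−1} + F_{k−2} (when neither is already used) reaches every representation.
301 = 233+55+13 = 233+55+8+5 = 233+34+21+13 = … (9 more), for 12 in all.

12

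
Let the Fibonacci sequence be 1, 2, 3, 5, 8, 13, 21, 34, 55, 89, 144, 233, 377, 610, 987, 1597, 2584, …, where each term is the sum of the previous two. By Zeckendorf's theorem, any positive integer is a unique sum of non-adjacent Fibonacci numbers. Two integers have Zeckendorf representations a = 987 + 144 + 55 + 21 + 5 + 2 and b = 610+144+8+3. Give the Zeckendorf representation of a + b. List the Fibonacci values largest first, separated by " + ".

1597 + 377 + 5

The two numbers are 1214 and 765, so their sum is 1979.
Repeatedly subtract the largest Fibonacci number that fits:
1979 − 1597 = 382
382 − 377 = 5
5 − 5 = 0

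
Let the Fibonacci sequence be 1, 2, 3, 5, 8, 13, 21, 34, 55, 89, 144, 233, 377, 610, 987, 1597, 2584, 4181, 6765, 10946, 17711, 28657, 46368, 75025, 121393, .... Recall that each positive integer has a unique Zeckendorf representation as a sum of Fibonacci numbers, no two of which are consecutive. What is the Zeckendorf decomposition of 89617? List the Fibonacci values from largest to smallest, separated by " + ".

largest Fibonacci ≤ 89617 is 75025; 89617 − 75025 = 14592
largest Fibonacci ≤ 14592 is 10946; 14592 − 10946 = 3646
largest Fibonacci ≤ 3646 is 2584; 3646 − 2584 = 1062
largest Fibonacci ≤ 1062 is 987; 1062 − 987 = 75
largest Fibonacci ≤ 75 is 55; 75 − 55 = 20
largest Fibonacci ≤ 20 is 13; 20 − 13 = 7
largest Fibonacci ≤ 7 is 5; 7 − 5 = 2
largest Fibonacci ≤ 2 is 2; 2 − 2 = 0
So 89617 = 75025 + 10946 + 2584 + 987 + 55 + 13 + 5 + 2, with no two terms consecutive in the sequence.

75025 + 10946 + 2584 + 987 + 55 + 13 + 5 + 2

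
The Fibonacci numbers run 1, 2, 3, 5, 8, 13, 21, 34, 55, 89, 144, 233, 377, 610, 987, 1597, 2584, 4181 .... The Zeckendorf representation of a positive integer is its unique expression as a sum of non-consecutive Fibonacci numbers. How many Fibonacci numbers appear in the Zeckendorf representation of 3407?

Repeatedly subtract the largest Fibonacci number that fits:
2584 ≤ 3407 < 4181, so take 2584; remainder 823
610 ≤ 823 < 987, so take 610; remainder 213
144 ≤ 213 < 233, so take 144; remainder 69
55 ≤ 69 < 89, so take 55; remainder 14
13 ≤ 14 < 21, so take 13; remainder 1
1 ≤ 1 < 2, so take 1; remainder 0
3407 = 2584 + 610 + 144 + 55 + 13 + 1, which has 6 terms.

6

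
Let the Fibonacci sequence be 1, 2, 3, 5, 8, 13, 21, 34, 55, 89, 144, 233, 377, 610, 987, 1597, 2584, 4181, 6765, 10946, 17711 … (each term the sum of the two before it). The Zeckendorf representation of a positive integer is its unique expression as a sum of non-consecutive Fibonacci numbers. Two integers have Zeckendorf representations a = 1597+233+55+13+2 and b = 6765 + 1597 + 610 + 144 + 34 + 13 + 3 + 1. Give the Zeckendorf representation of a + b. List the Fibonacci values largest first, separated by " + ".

The two numbers are 1900 and 9167, so their sum is 11067.
Greedy algorithm:
11067 − 10946 = 121
121 − 89 = 32
32 − 21 = 11
11 − 8 = 3
3 − 3 = 0

10946 + 89 + 21 + 8 + 3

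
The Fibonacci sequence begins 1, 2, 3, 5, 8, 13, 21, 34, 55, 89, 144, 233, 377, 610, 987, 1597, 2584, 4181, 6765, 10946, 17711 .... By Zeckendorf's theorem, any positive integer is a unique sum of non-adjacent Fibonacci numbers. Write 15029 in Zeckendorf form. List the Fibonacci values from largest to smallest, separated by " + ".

10946 + 2584 + 987 + 377 + 89 + 34 + 8 + 3 + 1

subtract 10946 from 15029: 4083 remains
subtract 2584 from 4083: 1499 remains
subtract 987 from 1499: 512 remains
subtract 377 from 512: 135 remains
subtract 89 from 135: 46 remains
subtract 34 from 46: 12 remains
subtract 8 from 12: 4 remains
subtract 3 from 4: 1 remains
subtract 1 from 1: 0 remains
So 15029 = 10946 + 2584 + 987 + 377 + 89 + 34 + 8 + 3 + 1, with no two terms consecutive in the sequence.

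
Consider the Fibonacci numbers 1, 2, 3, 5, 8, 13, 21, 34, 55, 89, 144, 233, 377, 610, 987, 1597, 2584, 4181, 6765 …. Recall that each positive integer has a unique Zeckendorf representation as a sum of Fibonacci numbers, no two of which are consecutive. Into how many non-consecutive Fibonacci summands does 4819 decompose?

subtract 4181 from 4819: 638 remains
subtract 610 from 638: 28 remains
subtract 21 from 28: 7 remains
subtract 5 from 7: 2 remains
subtract 2 from 2: 0 remains
4819 = 4181 + 610 + 21 + 5 + 2, which has 5 terms.

5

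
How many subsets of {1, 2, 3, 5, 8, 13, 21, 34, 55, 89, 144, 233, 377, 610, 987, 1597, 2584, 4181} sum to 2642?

2642 = 2584+55+3 = 2584+55+2+1 = 2584+34+21+3 = 1597+987+55+3 = 2584+34+21+2+1 = … (28 more), for 33 in all.

33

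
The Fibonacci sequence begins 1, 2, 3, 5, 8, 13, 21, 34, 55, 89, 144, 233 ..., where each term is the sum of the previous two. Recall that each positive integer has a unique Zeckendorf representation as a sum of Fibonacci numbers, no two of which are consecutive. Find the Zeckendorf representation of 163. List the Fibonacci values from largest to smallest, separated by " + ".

Greedily peel off the largest Fibonacci term at each step:
take 144 (≤ 163); 163 − 144 = 19
take 13 (≤ 19); 19 − 13 = 6
take 5 (≤ 6); 6 − 5 = 1
take 1 (≤ 1); 1 − 1 = 0
So 163 = 144 + 13 + 5 + 1, with no two terms consecutive in the sequence.

144 + 13 + 5 + 1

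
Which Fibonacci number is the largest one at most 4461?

4181 ≤ 4461 < 6765, so the largest Fibonacci number not exceeding 4461 is 4181.

4181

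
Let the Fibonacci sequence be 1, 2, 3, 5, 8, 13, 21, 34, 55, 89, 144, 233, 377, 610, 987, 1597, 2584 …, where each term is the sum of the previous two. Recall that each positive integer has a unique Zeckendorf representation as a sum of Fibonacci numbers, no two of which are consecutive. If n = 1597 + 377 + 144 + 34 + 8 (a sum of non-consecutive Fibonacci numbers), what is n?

2160

1597 + 377 + 144 + 34 + 8 = 2160.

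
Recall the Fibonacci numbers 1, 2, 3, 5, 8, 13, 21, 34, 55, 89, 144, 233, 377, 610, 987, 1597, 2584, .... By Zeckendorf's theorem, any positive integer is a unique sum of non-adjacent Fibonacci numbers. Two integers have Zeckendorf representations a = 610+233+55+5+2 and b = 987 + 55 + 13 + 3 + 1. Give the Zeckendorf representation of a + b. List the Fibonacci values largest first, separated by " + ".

The two numbers are 905 and 1059, so their sum is 1964.
take 1597 (≤ 1964); 1964 − 1597 = 367
take 233 (≤ 367); 367 − 233 = 134
take 89 (≤ 134); 134 − 89 = 45
take 34 (≤ 45); 45 − 34 = 11
take 8 (≤ 11); 11 − 8 = 3
take 3 (≤ 3); 3 − 3 = 0

1597 + 233 + 89 + 34 + 8 + 3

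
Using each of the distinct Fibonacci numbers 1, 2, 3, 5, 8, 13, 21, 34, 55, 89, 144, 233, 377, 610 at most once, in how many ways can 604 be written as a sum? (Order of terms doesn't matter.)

5

Each representation comes from the Zeckendorf form by replacing some F_k with F_{k−1} + F_{k−2} where possible.
604 = 377+144+55+21+5+2 = 377+144+55+13+8+5+2 = 377+144+34+21+13+8+5+2 = 377+89+55+34+21+13+8+5+2 = … (1 more), for 5 in all.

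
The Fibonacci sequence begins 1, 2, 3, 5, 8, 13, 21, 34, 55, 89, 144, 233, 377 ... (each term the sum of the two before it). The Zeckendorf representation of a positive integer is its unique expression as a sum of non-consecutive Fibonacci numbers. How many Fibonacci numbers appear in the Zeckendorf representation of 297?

4

largest Fibonacci ≤ 297 is 233; 297 − 233 = 64
largest Fibonacci ≤ 64 is 55; 64 − 55 = 9
largest Fibonacci ≤ 9 is 8; 9 − 8 = 1
largest Fibonacci ≤ 1 is 1; 1 − 1 = 0
297 = 233 + 55 + 8 + 1, which has 4 terms.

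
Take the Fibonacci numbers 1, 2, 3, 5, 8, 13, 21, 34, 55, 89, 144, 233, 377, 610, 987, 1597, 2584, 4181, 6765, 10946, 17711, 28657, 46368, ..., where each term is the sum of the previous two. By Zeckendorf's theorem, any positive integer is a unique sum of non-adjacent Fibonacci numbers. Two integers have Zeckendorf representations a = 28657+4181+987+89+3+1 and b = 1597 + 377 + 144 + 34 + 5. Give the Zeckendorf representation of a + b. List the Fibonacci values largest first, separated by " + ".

The two numbers are 33918 and 2157, so their sum is 36075.
take 28657 (≤ 36075); 36075 − 28657 = 7418
take 6765 (≤ 7418); 7418 − 6765 = 653
take 610 (≤ 653); 653 − 610 = 43
take 34 (≤ 43); 43 − 34 = 9
take 8 (≤ 9); 9 − 8 = 1
take 1 (≤ 1); 1 − 1 = 0

28657 + 6765 + 610 + 34 + 8 + 1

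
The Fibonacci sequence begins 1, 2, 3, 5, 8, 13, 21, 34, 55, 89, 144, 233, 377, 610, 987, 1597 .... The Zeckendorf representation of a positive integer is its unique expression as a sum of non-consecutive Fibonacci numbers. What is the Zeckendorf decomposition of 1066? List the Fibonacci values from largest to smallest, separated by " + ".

987 + 55 + 21 + 3

Greedy algorithm:
1066 − 987 = 79
79 − 55 = 24
24 − 21 = 3
3 − 3 = 0
So 1066 = 987 + 55 + 21 + 3, with no two terms consecutive in the sequence.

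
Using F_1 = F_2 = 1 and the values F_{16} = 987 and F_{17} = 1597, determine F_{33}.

By F_{2k+1} = F_k² + F_{k+1}²: F_{33} = 987² + 1597² = 974169 + 2550409 = 3524578.

3524578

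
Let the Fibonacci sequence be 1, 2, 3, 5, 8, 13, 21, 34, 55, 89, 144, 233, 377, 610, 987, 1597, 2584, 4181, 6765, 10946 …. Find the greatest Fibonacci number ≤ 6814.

6765 ≤ 6814 < 10946, so the largest Fibonacci number not exceeding 6814 is 6765.

6765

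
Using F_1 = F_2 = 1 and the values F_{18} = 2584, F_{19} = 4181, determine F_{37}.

24157817

By the addition formula F_{m+n} = F_m F_{n+1} + F_{m−1} F_n with m=19, n=18: F_{37} = 4181·4181 + 2584·2584 = 17480761 + 6677056 = 24157817.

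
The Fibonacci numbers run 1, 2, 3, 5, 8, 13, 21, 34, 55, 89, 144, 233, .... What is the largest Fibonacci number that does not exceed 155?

144 ≤ 155 < 233, so the largest Fibonacci number not exceeding 155 is 144.

144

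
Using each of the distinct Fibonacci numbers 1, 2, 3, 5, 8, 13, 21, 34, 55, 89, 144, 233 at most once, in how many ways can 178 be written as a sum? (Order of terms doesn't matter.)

8

Starting from the Zeckendorf form and repeatedly splitting a term F_k into F_{k−1} + F_{k−2} (when neither is already used) reaches every representation.
178 = 144+34 = 144+21+13 = 89+55+34 = … (5 more), for 8 in all.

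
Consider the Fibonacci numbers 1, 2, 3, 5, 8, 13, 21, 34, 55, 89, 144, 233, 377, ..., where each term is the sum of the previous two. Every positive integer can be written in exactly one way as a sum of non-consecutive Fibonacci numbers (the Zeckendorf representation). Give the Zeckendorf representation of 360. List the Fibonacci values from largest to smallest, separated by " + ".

233 + 89 + 34 + 3 + 1

Repeatedly subtract the largest Fibonacci number that fits:
360 − 233 = 127
127 − 89 = 38
38 − 34 = 4
4 − 3 = 1
1 − 1 = 0
So 360 = 233 + 89 + 34 + 3 + 1, with no two terms consecutive in the sequence.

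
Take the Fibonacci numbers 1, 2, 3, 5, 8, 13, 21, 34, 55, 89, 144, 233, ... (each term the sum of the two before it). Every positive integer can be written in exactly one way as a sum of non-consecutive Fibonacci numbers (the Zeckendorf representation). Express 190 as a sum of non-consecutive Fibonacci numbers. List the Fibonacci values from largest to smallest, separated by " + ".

144 + 34 + 8 + 3 + 1

190 − 144 = 46
46 − 34 = 12
12 − 8 = 4
4 − 3 = 1
1 − 1 = 0
So 190 = 144 + 34 + 8 + 3 + 1, with no two terms consecutive in the sequence.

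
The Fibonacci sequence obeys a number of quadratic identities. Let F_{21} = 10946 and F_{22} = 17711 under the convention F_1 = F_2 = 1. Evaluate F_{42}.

267914296

By the doubling identity F_{2k} = F_k(2F_{k+1} − F_k): F_{42} = 10946·(2·17711 − 10946) = 10946·24476 = 267914296.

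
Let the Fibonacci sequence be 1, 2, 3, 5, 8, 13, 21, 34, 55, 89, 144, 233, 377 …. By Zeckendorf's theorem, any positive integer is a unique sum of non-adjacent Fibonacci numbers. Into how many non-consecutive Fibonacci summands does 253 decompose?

subtract 233 from 253: 20 remains
subtract 13 from 20: 7 remains
subtract 5 from 7: 2 remains
subtract 2 from 2: 0 remains
253 = 233 + 13 + 5 + 2, which has 4 terms.

4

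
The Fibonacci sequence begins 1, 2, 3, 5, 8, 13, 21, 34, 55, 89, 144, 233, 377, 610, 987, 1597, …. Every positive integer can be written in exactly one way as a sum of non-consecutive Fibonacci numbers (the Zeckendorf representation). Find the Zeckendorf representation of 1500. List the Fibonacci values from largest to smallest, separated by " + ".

987 + 377 + 89 + 34 + 13

1500 − 987 = 513
513 − 377 = 136
136 − 89 = 47
47 − 34 = 13
13 − 13 = 0
So 1500 = 987 + 377 + 89 + 34 + 13, with no two terms consecutive in the sequence.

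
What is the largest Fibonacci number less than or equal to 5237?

4181

4181 ≤ 5237 < 6765, so the largest Fibonacci number not exceeding 5237 is 4181.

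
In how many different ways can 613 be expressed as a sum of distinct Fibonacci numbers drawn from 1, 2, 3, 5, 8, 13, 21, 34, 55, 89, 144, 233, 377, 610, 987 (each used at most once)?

613 = 610+3 = 610+2+1 = 377+233+3 = … (9 more), for 12 in all.

12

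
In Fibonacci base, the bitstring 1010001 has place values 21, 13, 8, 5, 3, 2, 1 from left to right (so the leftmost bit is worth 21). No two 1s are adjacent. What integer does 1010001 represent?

30

Summing the place values of the 1 bits: 21 + 8 + 1 = 30.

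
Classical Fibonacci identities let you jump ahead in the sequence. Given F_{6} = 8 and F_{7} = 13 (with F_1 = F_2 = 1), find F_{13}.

By F_{2k+1} = F_k² + F_{k+1}²: F_{13} = 8² + 13² = 64 + 169 = 233.

233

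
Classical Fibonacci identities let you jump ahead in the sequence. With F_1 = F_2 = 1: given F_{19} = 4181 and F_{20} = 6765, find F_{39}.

By F_{2k+1} = F_k² + F_{k+1}²: F_{39} = 4181² + 6765² = 17480761 + 45765225 = 63245986.

63245986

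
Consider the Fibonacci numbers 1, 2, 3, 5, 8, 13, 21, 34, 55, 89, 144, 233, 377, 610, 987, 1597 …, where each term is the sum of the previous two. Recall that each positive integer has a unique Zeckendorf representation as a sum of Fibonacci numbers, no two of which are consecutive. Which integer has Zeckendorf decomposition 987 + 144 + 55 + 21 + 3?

987 + 144 + 55 + 21 + 3 = 1210.

1210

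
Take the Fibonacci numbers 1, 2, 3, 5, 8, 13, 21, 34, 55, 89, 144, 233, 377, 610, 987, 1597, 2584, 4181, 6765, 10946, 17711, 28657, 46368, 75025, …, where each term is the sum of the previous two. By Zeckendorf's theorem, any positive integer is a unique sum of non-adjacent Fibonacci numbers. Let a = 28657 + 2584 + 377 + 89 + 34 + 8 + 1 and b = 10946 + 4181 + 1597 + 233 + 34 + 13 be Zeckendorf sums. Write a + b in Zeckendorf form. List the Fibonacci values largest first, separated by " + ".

The two numbers are 31750 and 17004, so their sum is 48754.
48754 − 46368 = 2386
2386 − 1597 = 789
789 − 610 = 179
179 − 144 = 35
35 − 34 = 1
1 − 1 = 0

46368 + 1597 + 610 + 144 + 34 + 1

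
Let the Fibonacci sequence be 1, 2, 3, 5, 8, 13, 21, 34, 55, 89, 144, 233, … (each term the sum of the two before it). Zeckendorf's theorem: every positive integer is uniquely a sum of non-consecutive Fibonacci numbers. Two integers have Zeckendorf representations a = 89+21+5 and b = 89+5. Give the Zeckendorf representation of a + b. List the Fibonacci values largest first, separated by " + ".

The two numbers are 115 and 94, so their sum is 209.
Repeatedly subtract the largest Fibonacci number that fits:
largest Fibonacci ≤ 209 is 144; 209 − 144 = 65
largest Fibonacci ≤ 65 is 55; 65 − 55 = 10
largest Fibonacci ≤ 10 is 8; 10 − 8 = 2
largest Fibonacci ≤ 2 is 2; 2 − 2 = 0

144 + 55 + 8 + 2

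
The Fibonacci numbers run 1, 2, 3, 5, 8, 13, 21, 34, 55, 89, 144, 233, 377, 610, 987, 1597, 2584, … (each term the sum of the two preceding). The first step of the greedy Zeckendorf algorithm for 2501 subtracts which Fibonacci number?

1597 ≤ 2501 < 2584, so the largest Fibonacci number not exceeding 2501 is 1597.

1597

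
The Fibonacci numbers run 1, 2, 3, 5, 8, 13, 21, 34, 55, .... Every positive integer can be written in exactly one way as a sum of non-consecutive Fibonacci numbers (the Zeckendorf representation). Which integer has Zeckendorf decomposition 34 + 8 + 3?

45

34 + 8 + 3 = 45.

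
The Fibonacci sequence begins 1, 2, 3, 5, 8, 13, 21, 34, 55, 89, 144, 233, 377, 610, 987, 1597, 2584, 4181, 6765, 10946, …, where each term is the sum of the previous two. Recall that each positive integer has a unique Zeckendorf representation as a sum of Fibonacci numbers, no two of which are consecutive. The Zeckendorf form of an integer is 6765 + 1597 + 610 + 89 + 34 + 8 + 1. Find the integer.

9104

6765 + 1597 + 610 + 89 + 34 + 8 + 1 = 9104.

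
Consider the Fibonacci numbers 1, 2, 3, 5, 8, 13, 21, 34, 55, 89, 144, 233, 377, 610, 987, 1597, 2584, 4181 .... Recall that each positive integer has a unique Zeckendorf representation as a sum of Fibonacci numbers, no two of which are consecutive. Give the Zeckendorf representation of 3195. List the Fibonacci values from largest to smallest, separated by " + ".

3195 − 2584 = 611
611 − 610 = 1
1 − 1 = 0
So 3195 = 2584 + 610 + 1, with no two terms consecutive in the sequence.

2584 + 610 + 1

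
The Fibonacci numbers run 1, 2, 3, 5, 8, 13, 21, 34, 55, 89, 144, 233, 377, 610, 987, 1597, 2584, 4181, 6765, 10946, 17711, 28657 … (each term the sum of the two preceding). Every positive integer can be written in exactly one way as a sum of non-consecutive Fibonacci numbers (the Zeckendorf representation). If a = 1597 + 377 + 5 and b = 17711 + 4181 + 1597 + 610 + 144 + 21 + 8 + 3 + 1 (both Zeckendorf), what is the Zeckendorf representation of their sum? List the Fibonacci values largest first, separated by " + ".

The two numbers are 1979 and 24276, so their sum is 26255.
largest Fibonacci ≤ 26255 is 17711; 26255 − 17711 = 8544
largest Fibonacci ≤ 8544 is 6765; 8544 − 6765 = 1779
largest Fibonacci ≤ 1779 is 1597; 1779 − 1597 = 182
largest Fibonacci ≤ 182 is 144; 182 − 144 = 38
largest Fibonacci ≤ 38 is 34; 38 − 34 = 4
largest Fibonacci ≤ 4 is 3; 4 − 3 = 1
largest Fibonacci ≤ 1 is 1; 1 − 1 = 0

17711 + 6765 + 1597 + 144 + 34 + 3 + 1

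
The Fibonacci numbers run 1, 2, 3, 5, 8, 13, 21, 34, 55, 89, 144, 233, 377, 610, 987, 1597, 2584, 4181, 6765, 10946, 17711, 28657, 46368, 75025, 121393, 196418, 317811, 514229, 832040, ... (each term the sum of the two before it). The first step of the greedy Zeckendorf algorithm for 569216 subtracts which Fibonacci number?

514229 ≤ 569216 < 832040, so the largest Fibonacci number not exceeding 569216 is 514229.

514229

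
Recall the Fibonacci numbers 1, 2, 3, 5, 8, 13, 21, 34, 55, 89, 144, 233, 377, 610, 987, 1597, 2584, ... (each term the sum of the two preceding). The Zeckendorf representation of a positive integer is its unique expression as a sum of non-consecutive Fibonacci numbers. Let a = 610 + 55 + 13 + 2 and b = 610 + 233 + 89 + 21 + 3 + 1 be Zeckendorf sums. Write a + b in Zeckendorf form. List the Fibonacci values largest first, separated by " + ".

The two numbers are 680 and 957, so their sum is 1637.
Greedy algorithm:
largest Fibonacci ≤ 1637 is 1597; 1637 − 1597 = 40
largest Fibonacci ≤ 40 is 34; 40 − 34 = 6
largest Fibonacci ≤ 6 is 5; 6 − 5 = 1
largest Fibonacci ≤ 1 is 1; 1 − 1 = 0

1597 + 34 + 5 + 1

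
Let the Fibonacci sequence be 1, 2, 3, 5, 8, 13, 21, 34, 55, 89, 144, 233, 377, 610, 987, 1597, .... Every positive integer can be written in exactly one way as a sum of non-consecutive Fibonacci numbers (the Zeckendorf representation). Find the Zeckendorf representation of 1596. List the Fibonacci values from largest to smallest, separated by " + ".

987 + 377 + 144 + 55 + 21 + 8 + 3 + 1

largest Fibonacci ≤ 1596 is 987; 1596 − 987 = 609
largest Fibonacci ≤ 609 is 377; 609 − 377 = 232
largest Fibonacci ≤ 232 is 144; 232 − 144 = 88
largest Fibonacci ≤ 88 is 55; 88 − 55 = 33
largest Fibonacci ≤ 33 is 21; 33 − 21 = 12
largest Fibonacci ≤ 12 is 8; 12 − 8 = 4
largest Fibonacci ≤ 4 is 3; 4 − 3 = 1
largest Fibonacci ≤ 1 is 1; 1 − 1 = 0
So 1596 = 987 + 377 + 144 + 55 + 21 + 8 + 3 + 1, with no two terms consecutive in the sequence.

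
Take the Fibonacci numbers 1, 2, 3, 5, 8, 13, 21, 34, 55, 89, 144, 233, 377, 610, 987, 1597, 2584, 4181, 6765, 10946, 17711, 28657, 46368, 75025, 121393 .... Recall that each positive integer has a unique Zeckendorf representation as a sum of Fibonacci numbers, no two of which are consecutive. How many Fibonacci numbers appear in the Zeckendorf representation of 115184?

7

Greedily peel off the largest Fibonacci term at each step:
115184: greatest Fibonacci not exceeding it is 75025, leaving 40159
40159: greatest Fibonacci not exceeding it is 28657, leaving 11502
11502: greatest Fibonacci not exceeding it is 10946, leaving 556
556: greatest Fibonacci not exceeding it is 377, leaving 179
179: greatest Fibonacci not exceeding it is 144, leaving 35
35: greatest Fibonacci not exceeding it is 34, leaving 1
1: greatest Fibonacci not exceeding it is 1, leaving 0
115184 = 75025 + 28657 + 10946 + 377 + 144 + 34 + 1, which has 7 terms.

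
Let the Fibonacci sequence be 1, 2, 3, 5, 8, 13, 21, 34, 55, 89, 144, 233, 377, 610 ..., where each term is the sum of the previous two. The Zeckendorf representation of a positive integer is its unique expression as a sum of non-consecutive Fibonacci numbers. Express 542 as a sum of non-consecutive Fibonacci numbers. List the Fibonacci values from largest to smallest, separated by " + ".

377 + 144 + 21

Greedily peel off the largest Fibonacci term at each step:
take 377 (≤ 542); 542 − 377 = 165
take 144 (≤ 165); 165 − 144 = 21
take 21 (≤ 21); 21 − 21 = 0
So 542 = 377 + 144 + 21, with no two terms consecutive in the sequence.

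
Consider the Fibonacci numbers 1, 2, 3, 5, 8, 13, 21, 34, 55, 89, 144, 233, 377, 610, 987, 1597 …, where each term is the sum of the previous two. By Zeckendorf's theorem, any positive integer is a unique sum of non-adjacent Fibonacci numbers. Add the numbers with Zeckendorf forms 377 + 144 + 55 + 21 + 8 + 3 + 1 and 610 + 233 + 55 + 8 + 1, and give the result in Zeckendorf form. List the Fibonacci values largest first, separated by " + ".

The two numbers are 609 and 907, so their sum is 1516.
987 ≤ 1516 < 1597, so take 987; remainder 529
377 ≤ 529 < 610, so take 377; remainder 152
144 ≤ 152 < 233, so take 144; remainder 8
8 ≤ 8 < 13, so take 8; remainder 0

987 + 377 + 144 + 8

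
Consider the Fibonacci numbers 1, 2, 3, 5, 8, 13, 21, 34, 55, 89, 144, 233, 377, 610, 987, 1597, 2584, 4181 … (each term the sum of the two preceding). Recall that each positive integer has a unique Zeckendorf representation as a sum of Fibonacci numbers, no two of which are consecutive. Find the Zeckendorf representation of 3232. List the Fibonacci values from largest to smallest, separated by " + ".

2584 + 610 + 34 + 3 + 1

3232: greatest Fibonacci not exceeding it is 2584, leaving 648
648: greatest Fibonacci not exceeding it is 610, leaving 38
38: greatest Fibonacci not exceeding it is 34, leaving 4
4: greatest Fibonacci not exceeding it is 3, leaving 1
1: greatest Fibonacci not exceeding it is 1, leaving 0
So 3232 = 2584 + 610 + 34 + 3 + 1, with no two terms consecutive in the sequence.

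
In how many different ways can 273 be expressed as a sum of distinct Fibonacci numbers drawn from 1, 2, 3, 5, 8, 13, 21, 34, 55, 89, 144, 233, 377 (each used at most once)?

13

273 = 233+34+5+1 = 233+34+3+2+1 = 233+21+13+5+1 = 144+89+34+5+1 = 233+21+13+3+2+1 = … (8 more), for 13 in all.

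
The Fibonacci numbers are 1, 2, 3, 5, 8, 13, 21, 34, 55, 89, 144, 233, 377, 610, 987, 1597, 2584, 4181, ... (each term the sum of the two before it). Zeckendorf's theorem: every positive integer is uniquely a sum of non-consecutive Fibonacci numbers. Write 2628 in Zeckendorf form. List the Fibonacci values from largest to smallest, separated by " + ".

subtract 2584 from 2628: 44 remains
subtract 34 from 44: 10 remains
subtract 8 from 10: 2 remains
subtract 2 from 2: 0 remains
So 2628 = 2584 + 34 + 8 + 2, with no two terms consecutive in the sequence.

2584 + 34 + 8 + 2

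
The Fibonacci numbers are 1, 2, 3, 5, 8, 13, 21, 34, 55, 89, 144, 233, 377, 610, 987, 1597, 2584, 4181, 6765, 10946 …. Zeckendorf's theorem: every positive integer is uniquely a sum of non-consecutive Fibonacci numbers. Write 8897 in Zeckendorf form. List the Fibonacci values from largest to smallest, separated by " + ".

6765 + 1597 + 377 + 144 + 13 + 1

largest Fibonacci ≤ 8897 is 6765; 8897 − 6765 = 2132
largest Fibonacci ≤ 2132 is 1597; 2132 − 1597 = 535
largest Fibonacci ≤ 535 is 377; 535 − 377 = 158
largest Fibonacci ≤ 158 is 144; 158 − 144 = 14
largest Fibonacci ≤ 14 is 13; 14 − 13 = 1
largest Fibonacci ≤ 1 is 1; 1 − 1 = 0
So 8897 = 6765 + 1597 + 377 + 144 + 13 + 1, with no two terms consecutive in the sequence.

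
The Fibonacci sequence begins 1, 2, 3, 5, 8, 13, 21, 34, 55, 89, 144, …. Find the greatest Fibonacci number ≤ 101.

89

89 ≤ 101 < 144, so the largest Fibonacci number not exceeding 101 is 89.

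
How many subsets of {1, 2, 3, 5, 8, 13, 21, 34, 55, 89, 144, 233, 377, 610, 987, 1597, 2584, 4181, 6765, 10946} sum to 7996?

7996 = 6765+987+233+8+3 = 6765+987+233+8+2+1 = 6765+987+144+89+8+3 = 6765+987+233+5+3+2+1 = … (56 more), for 60 in all.

60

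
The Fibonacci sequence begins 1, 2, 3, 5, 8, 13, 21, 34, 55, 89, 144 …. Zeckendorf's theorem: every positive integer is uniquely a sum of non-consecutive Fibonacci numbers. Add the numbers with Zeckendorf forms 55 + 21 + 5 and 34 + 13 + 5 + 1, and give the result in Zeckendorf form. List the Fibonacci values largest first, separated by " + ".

The two numbers are 81 and 53, so their sum is 134.
largest Fibonacci ≤ 134 is 89; 134 − 89 = 45
largest Fibonacci ≤ 45 is 34; 45 − 34 = 11
largest Fibonacci ≤ 11 is 8; 11 − 8 = 3
largest Fibonacci ≤ 3 is 3; 3 − 3 = 0

89 + 34 + 8 + 3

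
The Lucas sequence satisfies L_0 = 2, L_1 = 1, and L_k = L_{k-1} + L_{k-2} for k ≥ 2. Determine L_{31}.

Iterating the recurrence up to L_{27} = 439204 and L_{26} = 271443:
L_{28} = L_{27} + L_{26} = 439204 + 271443 = 710647
L_{29} = L_{28} + L_{27} = 710647 + 439204 = 1149851
L_{30} = L_{29} + L_{28} = 1149851 + 710647 = 1860498
L_{31} = L_{30} + L_{29} = 1860498 + 1149851 = 3010349

3010349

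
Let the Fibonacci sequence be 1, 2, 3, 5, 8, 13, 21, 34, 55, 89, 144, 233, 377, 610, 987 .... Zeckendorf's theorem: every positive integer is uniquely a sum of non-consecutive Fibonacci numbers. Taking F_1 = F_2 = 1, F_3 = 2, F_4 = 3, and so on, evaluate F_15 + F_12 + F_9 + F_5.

793

F_15 + F_12 + F_9 + F_5 = 610 + 144 + 34 + 5 = 793.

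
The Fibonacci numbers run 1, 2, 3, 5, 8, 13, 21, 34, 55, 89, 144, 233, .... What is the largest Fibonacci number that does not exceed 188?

144 ≤ 188 < 233, so the largest Fibonacci number not exceeding 188 is 144.

144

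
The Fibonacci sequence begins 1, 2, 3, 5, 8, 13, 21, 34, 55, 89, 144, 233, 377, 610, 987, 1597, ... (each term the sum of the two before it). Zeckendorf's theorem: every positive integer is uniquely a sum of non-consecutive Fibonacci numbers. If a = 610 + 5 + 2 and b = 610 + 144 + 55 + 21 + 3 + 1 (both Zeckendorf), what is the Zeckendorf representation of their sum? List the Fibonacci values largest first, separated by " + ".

987 + 377 + 55 + 21 + 8 + 3

The two numbers are 617 and 834, so their sum is 1451.
Greedily peel off the largest Fibonacci term at each step:
take 987 (≤ 1451); 1451 − 987 = 464
take 377 (≤ 464); 464 − 377 = 87
take 55 (≤ 87); 87 − 55 = 32
take 21 (≤ 32); 32 − 21 = 11
take 8 (≤ 11); 11 − 8 = 3
take 3 (≤ 3); 3 − 3 = 0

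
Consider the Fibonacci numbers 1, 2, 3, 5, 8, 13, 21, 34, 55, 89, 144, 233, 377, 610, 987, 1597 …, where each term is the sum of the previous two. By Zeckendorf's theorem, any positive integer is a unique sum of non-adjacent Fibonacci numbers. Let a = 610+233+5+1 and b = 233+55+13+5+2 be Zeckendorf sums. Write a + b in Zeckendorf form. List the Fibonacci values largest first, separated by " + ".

The two numbers are 849 and 308, so their sum is 1157.
subtract 987 from 1157: 170 remains
subtract 144 from 170: 26 remains
subtract 21 from 26: 5 remains
subtract 5 from 5: 0 remains

987 + 144 + 21 + 5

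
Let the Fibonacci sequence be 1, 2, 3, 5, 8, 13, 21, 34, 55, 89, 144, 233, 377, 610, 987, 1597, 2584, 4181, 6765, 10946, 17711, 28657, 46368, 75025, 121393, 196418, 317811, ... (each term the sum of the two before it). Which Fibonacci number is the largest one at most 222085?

196418 ≤ 222085 < 317811, so the largest Fibonacci number not exceeding 222085 is 196418.

196418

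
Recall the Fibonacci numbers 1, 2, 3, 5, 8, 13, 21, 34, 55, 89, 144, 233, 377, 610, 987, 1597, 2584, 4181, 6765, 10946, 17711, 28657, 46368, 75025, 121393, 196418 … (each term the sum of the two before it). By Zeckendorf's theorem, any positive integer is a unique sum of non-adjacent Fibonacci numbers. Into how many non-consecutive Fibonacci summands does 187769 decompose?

largest Fibonacci ≤ 187769 is 121393; 187769 − 121393 = 66376
largest Fibonacci ≤ 66376 is 46368; 66376 − 46368 = 20008
largest Fibonacci ≤ 20008 is 17711; 20008 − 17711 = 2297
largest Fibonacci ≤ 2297 is 1597; 2297 − 1597 = 700
largest Fibonacci ≤ 700 is 610; 700 − 610 = 90
largest Fibonacci ≤ 90 is 89; 90 − 89 = 1
largest Fibonacci ≤ 1 is 1; 1 − 1 = 0
187769 = 121393 + 46368 + 17711 + 1597 + 610 + 89 + 1, which has 7 terms.

7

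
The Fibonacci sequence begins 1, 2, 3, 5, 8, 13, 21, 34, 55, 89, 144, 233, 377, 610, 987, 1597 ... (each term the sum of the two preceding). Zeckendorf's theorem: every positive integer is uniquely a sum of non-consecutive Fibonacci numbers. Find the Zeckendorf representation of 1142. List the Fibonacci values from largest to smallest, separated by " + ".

987 + 144 + 8 + 3

1142 − 987 = 155
155 − 144 = 11
11 − 8 = 3
3 − 3 = 0
So 1142 = 987 + 144 + 8 + 3, with no two terms consecutive in the sequence.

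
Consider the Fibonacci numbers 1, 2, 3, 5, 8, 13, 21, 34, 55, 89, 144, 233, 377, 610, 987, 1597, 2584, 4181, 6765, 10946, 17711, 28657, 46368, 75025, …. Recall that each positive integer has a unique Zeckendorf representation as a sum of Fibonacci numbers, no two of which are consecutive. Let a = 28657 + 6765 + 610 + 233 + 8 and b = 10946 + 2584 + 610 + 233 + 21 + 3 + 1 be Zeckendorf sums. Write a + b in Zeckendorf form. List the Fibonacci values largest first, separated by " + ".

The two numbers are 36273 and 14398, so their sum is 50671.
Repeatedly subtract the largest Fibonacci number that fits:
50671 − 46368 = 4303
4303 − 4181 = 122
122 − 89 = 33
33 − 21 = 12
12 − 8 = 4
4 − 3 = 1
1 − 1 = 0

46368 + 4181 + 89 + 21 + 8 + 3 + 1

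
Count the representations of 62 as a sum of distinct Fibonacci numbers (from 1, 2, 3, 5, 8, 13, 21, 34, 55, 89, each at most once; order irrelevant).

Each representation comes from the Zeckendorf form by replacing some F_k with F_{k−1} + F_{k−2} where possible.
62 = 55+5+2 = 34+21+5+2 = 34+13+8+5+2 — 3 representations.

3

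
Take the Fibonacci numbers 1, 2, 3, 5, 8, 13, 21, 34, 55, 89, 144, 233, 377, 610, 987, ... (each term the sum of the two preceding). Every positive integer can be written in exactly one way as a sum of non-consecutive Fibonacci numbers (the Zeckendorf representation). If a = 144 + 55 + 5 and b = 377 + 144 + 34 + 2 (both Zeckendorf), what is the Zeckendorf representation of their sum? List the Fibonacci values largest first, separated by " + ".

610 + 144 + 5 + 2

The two numbers are 204 and 557, so their sum is 761.
Greedy algorithm:
take 610 (≤ 761); 761 − 610 = 151
take 144 (≤ 151); 151 − 144 = 7
take 5 (≤ 7); 7 − 5 = 2
take 2 (≤ 2); 2 − 2 = 0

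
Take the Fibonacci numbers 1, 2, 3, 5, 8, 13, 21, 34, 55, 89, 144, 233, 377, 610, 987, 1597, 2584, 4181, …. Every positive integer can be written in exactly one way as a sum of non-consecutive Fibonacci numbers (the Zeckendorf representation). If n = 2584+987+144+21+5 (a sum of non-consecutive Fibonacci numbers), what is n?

3741

2584+987+144+21+5 = 3741.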